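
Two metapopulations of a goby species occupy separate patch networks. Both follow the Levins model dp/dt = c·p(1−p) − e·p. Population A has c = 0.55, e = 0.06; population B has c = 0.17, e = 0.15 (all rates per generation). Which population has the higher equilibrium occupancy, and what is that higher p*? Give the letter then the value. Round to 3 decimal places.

A: p*_A = 1 − 0.06/0.55 = 0.8909.
B: p*_B = 1 − 0.15/0.17 = 0.1176.
A is higher at 0.8909.

A, 0.891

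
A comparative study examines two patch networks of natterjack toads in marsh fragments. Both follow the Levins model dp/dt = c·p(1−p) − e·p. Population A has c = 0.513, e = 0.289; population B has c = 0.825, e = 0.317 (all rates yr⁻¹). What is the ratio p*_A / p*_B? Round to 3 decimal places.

A: p*_A = 1 − 0.289/0.513 = 0.4366.
B: p*_B = 1 − 0.317/0.825 = 0.6158.
p*_A / p*_B = 0.4366/0.6158 = 0.7091.

0.709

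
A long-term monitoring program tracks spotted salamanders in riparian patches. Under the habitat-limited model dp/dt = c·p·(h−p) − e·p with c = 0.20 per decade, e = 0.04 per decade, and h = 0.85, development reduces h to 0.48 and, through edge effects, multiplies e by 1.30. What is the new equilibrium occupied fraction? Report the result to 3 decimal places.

0.220

Before: p* = h − e/c = 0.85 − 0.04/0.20 = 0.85 − 0.2000 = 0.6500.
After: c = 0.2, e = 0.052, h = 0.48; p* = 0.48 − 0.052/0.2 = 0.2200.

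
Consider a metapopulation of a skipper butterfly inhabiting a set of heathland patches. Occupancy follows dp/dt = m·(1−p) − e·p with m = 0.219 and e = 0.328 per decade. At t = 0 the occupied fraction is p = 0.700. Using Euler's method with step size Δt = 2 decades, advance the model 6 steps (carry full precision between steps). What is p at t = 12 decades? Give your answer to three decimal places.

0.400

Update rule: p ← p + [m·(1−p) − e·p]·Δt with Δt = 2.
  1  |  dp/dt·Δt = -0.327800  |  p_1 = 0.372200
  2  |  dp/dt·Δt = +0.030813  |  p_2 = 0.403013
  3  |  dp/dt·Δt = -0.002896  |  p_3 = 0.400117
  4  |  dp/dt·Δt = +0.000272  |  p_4 = 0.400389
  5  |  dp/dt·Δt = -0.000026  |  p_5 = 0.400363
  6  |  dp/dt·Δt = +0.000002  |  p_6 = 0.400366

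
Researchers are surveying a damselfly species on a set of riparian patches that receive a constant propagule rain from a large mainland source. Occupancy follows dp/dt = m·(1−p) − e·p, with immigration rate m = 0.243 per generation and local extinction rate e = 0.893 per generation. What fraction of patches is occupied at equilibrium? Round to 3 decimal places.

At equilibrium the propagule rain into empty patches balances local extinction: m(1−p*) = e·p*.
p* = m/(m+e) = 0.243/(0.243+0.893) = 0.243/1.1360 = 0.2139.

0.214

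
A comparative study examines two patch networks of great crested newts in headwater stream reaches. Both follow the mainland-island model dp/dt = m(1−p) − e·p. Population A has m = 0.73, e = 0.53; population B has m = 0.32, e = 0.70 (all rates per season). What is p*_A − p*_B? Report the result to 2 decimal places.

0.27

A: p*_A = m/(m+e) = 0.73/1.2600 = 0.5794.
B: p*_B = 0.32/1.0200 = 0.3137.
p*_A − p*_B = 0.5794 − 0.3137 = 0.2656.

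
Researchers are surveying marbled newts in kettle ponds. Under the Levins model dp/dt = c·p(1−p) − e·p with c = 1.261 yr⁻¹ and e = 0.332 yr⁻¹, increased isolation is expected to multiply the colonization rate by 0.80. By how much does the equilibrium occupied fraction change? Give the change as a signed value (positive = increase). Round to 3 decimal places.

-0.066

Before: p* = 1 − 0.332/1.261 = 0.7367.
After the change, c = 1.0088, e = 0.332, so p* = 1 − 0.332/1.0088 = 0.6709.
Δp* = 0.6709 − 0.7367 = -0.0658.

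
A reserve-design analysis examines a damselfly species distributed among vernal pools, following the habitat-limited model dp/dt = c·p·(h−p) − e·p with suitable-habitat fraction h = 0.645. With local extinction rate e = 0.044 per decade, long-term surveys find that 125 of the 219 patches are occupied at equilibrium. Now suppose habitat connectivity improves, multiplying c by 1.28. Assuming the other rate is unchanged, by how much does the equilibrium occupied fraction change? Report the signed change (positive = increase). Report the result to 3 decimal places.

0.016

Observed p* = 125/219 = 0.57078.
Balance c(h−p*) = e gives c = e/(0.645 − 0.57078) = 0.044/0.07422 = 0.59283.
New p* = 0.645 − e/c = 0.645 − 0.04400/0.75882 = 0.58702.
Δp* = 0.58702 − 0.57078 = +0.01624.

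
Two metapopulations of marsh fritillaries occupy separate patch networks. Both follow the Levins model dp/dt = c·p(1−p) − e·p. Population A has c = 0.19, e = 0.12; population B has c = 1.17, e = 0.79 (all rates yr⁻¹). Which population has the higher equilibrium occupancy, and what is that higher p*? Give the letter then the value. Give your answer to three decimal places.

A: p*_A = 1 − 0.12/0.19 = 0.3684.
B: p*_B = 1 − 0.79/1.17 = 0.3248.
A is higher at 0.3684.

A, 0.368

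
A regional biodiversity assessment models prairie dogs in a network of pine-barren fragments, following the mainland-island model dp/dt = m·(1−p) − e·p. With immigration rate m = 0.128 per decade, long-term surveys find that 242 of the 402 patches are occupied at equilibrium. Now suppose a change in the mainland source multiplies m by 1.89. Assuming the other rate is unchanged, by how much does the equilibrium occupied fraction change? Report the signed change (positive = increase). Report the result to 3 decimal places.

0.139

Observed p* = 242/402 = 0.60199.
Balance m(1−p*) = e·p* gives e = m(1−p*)/p* = 0.128×0.39801/0.60199 = 0.08463.
New p* = m/(m+e) = 0.24192/(0.24192+0.08463) = 0.74084.
Δp* = 0.74084 − 0.60199 = +0.13885.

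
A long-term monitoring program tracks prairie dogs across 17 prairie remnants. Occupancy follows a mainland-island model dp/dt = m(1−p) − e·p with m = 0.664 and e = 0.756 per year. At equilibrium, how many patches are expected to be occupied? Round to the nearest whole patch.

p* = m/(m+e) = 0.664/1.4200 = 0.4676.
Expected occupied patches = N × p* = 17 × 0.4676 = 7.95 ≈ 8.

8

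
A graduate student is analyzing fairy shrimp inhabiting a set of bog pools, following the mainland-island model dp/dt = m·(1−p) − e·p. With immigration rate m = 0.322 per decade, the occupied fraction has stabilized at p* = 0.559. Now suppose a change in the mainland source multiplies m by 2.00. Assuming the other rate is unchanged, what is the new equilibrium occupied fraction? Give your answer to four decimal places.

Balance m(1−p*) = e·p* gives e = m(1−p*)/p* = 0.322×0.44100/0.55900 = 0.25403.
New p* = m/(m+e) = 0.64400/(0.64400+0.25403) = 0.71713.

0.7171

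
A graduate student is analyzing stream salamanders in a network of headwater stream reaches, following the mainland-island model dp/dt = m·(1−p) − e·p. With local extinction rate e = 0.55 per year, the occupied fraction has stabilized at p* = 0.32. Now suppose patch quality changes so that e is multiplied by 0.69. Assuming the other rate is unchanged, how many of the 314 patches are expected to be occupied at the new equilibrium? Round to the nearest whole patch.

127

Balance m(1−p*) = e·p* gives m = e·p*/(1−p*) = 0.55×0.32000/0.68000 = 0.25882.
New p* = m/(m+e) = 0.25882/(0.25882+0.37950) = 0.40547.
Expected occupied = 314 × 0.40547 = 127.32 ≈ 127.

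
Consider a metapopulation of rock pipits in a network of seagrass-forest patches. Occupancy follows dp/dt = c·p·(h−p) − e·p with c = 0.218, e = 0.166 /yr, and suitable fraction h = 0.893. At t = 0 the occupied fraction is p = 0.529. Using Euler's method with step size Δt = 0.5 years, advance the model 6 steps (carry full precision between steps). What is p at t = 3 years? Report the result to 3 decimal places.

0.420

Update rule: p ← p + [c·p·(h−p) − e·p]·Δt with Δt = 0.5.
t = 0.5: p = 0.52900 + (-0.02292) = 0.50608
t = 1: p = 0.50608 + (-0.02066) = 0.48542
t = 1.5: p = 0.48542 + (-0.01872) = 0.46670
t = 2: p = 0.46670 + (-0.01705) = 0.44965
t = 2.5: p = 0.44965 + (-0.01559) = 0.43405
t = 3: p = 0.43405 + (-0.01431) = 0.41974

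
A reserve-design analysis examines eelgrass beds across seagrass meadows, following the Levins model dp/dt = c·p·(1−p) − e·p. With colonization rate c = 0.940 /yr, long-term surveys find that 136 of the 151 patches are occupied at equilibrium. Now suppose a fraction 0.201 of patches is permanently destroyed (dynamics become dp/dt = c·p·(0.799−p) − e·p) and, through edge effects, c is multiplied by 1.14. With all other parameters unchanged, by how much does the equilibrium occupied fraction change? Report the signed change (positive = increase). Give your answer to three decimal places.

-0.189

Observed p* = 136/151 = 0.90066.
Balance c(1−p*) = e gives e = 0.940×(1 − 0.90066) = 0.09338.
New p* = 0.799 − e/c = 0.799 − 0.09338/1.07160 = 0.71186.
Δp* = 0.71186 − 0.90066 = -0.18880.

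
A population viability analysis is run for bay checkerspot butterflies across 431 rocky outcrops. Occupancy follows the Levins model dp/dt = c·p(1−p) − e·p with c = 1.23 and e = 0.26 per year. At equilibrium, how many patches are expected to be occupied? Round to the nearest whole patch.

p* = 1 − e/c = 1 − 0.26/1.23 = 0.7886.
Expected occupied patches = N × p* = 431 × 0.7886 = 339.89 ≈ 340.

340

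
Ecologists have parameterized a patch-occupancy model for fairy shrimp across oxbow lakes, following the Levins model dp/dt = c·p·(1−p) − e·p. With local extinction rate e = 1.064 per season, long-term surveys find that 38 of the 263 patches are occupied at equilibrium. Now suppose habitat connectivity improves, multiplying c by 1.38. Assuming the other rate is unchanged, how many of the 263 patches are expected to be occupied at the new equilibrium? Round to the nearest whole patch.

100

Observed p* = 38/263 = 0.14449.
Balance c(1−p*) = e gives c = e/(1 − 0.14449) = 1.064/0.85551 = 1.24370.
New p* = 1 − e/c = 1 − 1.06400/1.71631 = 0.38007.
Expected occupied = 263 × 0.38007 = 99.96 ≈ 100.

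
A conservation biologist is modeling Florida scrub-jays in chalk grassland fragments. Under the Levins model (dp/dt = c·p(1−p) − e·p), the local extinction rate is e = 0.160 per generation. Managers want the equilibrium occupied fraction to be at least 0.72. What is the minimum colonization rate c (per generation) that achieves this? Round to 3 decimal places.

0.571

p* = 1 − e/c ≥ 0.72 requires e/c ≤ 0.2800, i.e. c ≥ e/0.2800.
c_min = 0.160/0.2800 = 0.5714.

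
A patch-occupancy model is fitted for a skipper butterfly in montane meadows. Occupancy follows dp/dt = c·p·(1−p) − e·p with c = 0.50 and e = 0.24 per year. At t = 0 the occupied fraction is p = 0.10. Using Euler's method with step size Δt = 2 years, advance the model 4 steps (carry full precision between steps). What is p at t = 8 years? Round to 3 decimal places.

0.327

Update rule: p ← p + [c·p·(1−p) − e·p]·Δt with Δt = 2.
t = 2: p = 0.10000 + (+0.04200) = 0.14200
t = 4: p = 0.14200 + (+0.05368) = 0.19568
t = 6: p = 0.19568 + (+0.06346) = 0.25914
t = 8: p = 0.25914 + (+0.06760) = 0.32674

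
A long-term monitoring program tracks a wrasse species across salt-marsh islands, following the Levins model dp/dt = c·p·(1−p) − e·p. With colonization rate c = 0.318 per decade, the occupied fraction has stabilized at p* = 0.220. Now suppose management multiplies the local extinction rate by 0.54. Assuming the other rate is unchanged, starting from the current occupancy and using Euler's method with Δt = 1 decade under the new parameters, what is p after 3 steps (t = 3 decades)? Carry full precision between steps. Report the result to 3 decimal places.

Balance c(1−p*) = e gives e = 0.318×(1 − 0.22000) = 0.24804.
Starting from p₀ = 0.22000; update p ← p + (dp/dt)·Δt with the new parameters.
  1  |  dp/dt·Δt = +0.025102  |  p_1 = 0.245102
  2  |  dp/dt·Δt = +0.026009  |  p_2 = 0.271111
  3  |  dp/dt·Δt = +0.026527  |  p_3 = 0.297638

0.298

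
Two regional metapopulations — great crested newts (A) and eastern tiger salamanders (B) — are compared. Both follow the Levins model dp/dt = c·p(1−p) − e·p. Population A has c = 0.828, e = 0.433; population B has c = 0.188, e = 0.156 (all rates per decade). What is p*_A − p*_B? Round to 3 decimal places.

A: p*_A = 1 − 0.433/0.828 = 0.4771.
B: p*_B = 1 − 0.156/0.188 = 0.1702.
p*_A − p*_B = 0.4771 − 0.1702 = 0.3068.

0.307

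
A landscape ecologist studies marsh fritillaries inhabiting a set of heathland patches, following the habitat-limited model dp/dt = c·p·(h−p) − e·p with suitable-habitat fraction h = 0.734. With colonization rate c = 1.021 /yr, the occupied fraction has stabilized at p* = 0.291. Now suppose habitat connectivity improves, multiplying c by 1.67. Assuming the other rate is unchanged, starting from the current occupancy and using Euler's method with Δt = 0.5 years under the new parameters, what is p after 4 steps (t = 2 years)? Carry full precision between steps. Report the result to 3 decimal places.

Balance c(h−p*) = e gives e = 1.021×(0.734 − 0.29100) = 0.45230.
Starting from p₀ = 0.29100; update p ← p + (dp/dt)·Δt with the new parameters.
  1  |  dp/dt·Δt = +0.044093  |  p_1 = 0.335093
  2  |  dp/dt·Δt = +0.038177  |  p_2 = 0.373270
  3  |  dp/dt·Δt = +0.030378  |  p_3 = 0.403648
  4  |  dp/dt·Δt = +0.022396  |  p_4 = 0.426045

0.426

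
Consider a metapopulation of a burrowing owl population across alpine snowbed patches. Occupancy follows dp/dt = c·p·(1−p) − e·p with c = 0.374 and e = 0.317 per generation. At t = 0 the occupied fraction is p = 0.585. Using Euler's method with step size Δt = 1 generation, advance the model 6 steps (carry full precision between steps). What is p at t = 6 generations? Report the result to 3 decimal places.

0.304

Update rule: p ← p + [c·p·(1−p) − e·p]·Δt with Δt = 1.
t = 1: p = 0.58500 + (-0.09465) = 0.49035
t = 2: p = 0.49035 + (-0.06198) = 0.42838
t = 3: p = 0.42838 + (-0.04421) = 0.38416
t = 4: p = 0.38416 + (-0.03330) = 0.35086
t = 5: p = 0.35086 + (-0.02604) = 0.32482
t = 6: p = 0.32482 + (-0.02095) = 0.30388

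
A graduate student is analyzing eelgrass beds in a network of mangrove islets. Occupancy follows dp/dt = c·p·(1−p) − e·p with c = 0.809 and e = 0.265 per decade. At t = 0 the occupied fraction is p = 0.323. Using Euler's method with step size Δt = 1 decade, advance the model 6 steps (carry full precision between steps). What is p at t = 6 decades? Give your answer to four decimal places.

0.6593

Update rule: p ← p + [c·p·(1−p) − e·p]·Δt with Δt = 1.
  1  |  dp/dt·Δt = +0.091310  |  p_1 = 0.414310
  2  |  dp/dt·Δt = +0.086518  |  p_2 = 0.500827
  3  |  dp/dt·Δt = +0.069530  |  p_3 = 0.570358
  4  |  dp/dt·Δt = +0.047101  |  p_4 = 0.617458
  5  |  dp/dt·Δt = +0.027462  |  p_5 = 0.644920
  6  |  dp/dt·Δt = +0.014356  |  p_6 = 0.659276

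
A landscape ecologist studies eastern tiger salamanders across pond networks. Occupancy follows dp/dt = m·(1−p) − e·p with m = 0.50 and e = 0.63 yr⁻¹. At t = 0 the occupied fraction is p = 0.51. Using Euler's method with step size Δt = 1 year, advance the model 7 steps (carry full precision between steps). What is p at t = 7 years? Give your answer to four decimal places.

Update rule: p ← p + [m·(1−p) − e·p]·Δt with Δt = 1.
t = 1: p = 0.51000 + (-0.07630) = 0.43370
t = 2: p = 0.43370 + (+0.00992) = 0.44362
t = 3: p = 0.44362 + (-0.00129) = 0.44233
t = 4: p = 0.44233 + (+0.00017) = 0.44250
t = 5: p = 0.44250 + (-0.00002) = 0.44248
t = 6: p = 0.44248 + (+0.00000) = 0.44248
t = 7: p = 0.44248 + (-0.00000) = 0.44248

0.4425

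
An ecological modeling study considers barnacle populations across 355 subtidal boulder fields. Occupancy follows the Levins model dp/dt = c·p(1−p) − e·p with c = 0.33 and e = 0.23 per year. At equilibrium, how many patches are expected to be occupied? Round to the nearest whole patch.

108

p* = 1 − e/c = 1 − 0.23/0.33 = 0.3030.
Expected occupied patches = N × p* = 355 × 0.3030 = 107.58 ≈ 108.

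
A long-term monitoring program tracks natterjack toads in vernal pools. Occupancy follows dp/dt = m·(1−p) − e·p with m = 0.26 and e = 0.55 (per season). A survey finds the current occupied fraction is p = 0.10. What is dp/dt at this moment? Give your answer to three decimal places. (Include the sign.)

Colonization term: m·(1−p) = 0.26×0.9000 = 0.23400.
Extinction term: e·p = 0.05500.
dp/dt = 0.23400 − 0.05500 = 0.17900.

0.179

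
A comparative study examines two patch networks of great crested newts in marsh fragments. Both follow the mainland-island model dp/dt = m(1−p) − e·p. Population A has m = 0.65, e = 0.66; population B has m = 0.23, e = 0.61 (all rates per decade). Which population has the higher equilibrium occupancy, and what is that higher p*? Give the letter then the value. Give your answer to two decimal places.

A, 0.50

A: p*_A = m/(m+e) = 0.65/1.3100 = 0.4962.
B: p*_B = 0.23/0.8400 = 0.2738.
A is higher at 0.4962.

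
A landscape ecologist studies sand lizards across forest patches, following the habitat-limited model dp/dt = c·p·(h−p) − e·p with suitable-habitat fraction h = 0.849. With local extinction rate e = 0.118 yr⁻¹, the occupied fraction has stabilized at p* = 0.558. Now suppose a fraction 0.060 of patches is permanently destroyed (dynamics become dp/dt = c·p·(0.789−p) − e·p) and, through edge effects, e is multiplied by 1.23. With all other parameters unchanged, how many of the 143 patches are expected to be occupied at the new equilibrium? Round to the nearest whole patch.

Balance c(h−p*) = e gives c = e/(0.849 − 0.55800) = 0.118/0.29100 = 0.40550.
New p* = 0.789 − e/c = 0.789 − 0.14514/0.40550 = 0.43107.
Expected occupied = 143 × 0.43107 = 61.64 ≈ 62.

62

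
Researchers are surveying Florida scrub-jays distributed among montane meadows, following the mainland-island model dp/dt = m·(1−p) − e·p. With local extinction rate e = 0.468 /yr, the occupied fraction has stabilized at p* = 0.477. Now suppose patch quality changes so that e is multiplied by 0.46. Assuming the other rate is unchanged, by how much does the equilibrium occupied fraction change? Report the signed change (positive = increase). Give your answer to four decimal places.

0.1877

Balance m(1−p*) = e·p* gives m = e·p*/(1−p*) = 0.468×0.47700/0.52300 = 0.42684.
New p* = m/(m+e) = 0.42684/(0.42684+0.21528) = 0.66474.
Δp* = 0.66474 − 0.47700 = +0.18774.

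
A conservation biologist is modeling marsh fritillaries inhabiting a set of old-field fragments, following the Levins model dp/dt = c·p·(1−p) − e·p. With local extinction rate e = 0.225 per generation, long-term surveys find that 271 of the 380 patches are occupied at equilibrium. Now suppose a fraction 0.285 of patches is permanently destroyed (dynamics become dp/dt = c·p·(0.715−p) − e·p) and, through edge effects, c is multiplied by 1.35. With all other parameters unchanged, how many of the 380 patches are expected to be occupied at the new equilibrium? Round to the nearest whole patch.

Observed p* = 271/380 = 0.71316.
Balance c(1−p*) = e gives c = e/(1 − 0.71316) = 0.225/0.28684 = 0.78441.
New p* = 0.715 − e/c = 0.715 − 0.22500/1.05895 = 0.50253.
Expected occupied = 380 × 0.50253 = 190.96 ≈ 191.

191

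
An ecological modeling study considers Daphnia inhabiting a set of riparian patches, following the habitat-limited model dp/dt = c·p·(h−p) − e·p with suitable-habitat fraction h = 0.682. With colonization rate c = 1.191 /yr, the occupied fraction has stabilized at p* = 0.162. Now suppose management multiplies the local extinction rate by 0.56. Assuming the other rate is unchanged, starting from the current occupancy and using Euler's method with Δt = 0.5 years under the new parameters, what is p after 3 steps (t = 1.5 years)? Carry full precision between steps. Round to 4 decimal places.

Balance c(h−p*) = e gives e = 1.191×(0.682 − 0.16200) = 0.61932.
Starting from p₀ = 0.16200; update p ← p + (dp/dt)·Δt with the new parameters.
step 1: Δp = +0.02207, p = 0.18407
step 2: Δp = +0.02266, p = 0.20673
step 3: Δp = +0.02266, p = 0.22939

0.2294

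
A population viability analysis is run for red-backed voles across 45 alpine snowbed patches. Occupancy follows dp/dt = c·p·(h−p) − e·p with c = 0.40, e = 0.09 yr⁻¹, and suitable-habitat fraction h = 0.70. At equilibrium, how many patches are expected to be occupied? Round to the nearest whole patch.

p* = h − e/c = 0.70 − 0.2250 = 0.4750.
Expected occupied patches = N × p* = 45 × 0.4750 = 21.38 ≈ 21.

21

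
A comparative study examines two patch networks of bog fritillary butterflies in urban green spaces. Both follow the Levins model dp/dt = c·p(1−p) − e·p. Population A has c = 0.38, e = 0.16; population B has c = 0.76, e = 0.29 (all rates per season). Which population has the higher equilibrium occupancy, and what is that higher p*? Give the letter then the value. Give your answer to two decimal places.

A: p*_A = 1 − 0.16/0.38 = 0.5789.
B: p*_B = 1 − 0.29/0.76 = 0.6184.
B is higher at 0.6184.

B, 0.62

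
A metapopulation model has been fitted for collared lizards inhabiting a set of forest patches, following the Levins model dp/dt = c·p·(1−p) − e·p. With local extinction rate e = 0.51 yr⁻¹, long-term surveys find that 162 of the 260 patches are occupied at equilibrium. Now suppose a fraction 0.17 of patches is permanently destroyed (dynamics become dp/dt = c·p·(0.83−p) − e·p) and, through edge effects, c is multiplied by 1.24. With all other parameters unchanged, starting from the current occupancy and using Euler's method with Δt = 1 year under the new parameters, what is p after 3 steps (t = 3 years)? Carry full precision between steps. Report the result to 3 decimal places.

Observed p* = 162/260 = 0.62308.
Balance c(1−p*) = e gives c = e/(1 − 0.62308) = 0.51/0.37692 = 1.35306.
Starting from p₀ = 0.62308; update p ← p + (dp/dt)·Δt with the new parameters.
t = 1: p = 0.62308 + (-0.10145) = 0.52162
t = 2: p = 0.52162 + (+0.00386) = 0.52548
t = 3: p = 0.52548 + (+0.00048) = 0.52596

0.526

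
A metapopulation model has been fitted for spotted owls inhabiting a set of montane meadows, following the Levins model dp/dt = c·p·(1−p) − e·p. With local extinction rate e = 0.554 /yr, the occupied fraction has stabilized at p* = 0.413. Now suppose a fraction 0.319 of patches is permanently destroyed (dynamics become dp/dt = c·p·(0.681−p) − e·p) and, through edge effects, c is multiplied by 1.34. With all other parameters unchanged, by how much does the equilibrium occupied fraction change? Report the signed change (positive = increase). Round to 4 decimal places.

-0.1701

Balance c(1−p*) = e gives c = e/(1 − 0.41300) = 0.554/0.58700 = 0.94378.
New p* = 0.681 − e/c = 0.681 − 0.55400/1.26467 = 0.24294.
Δp* = 0.24294 − 0.41300 = -0.17006.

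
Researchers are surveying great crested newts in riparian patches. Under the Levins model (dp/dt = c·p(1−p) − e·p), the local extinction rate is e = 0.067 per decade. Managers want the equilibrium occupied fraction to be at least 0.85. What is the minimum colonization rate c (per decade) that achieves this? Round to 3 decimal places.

p* = 1 − e/c ≥ 0.85 requires e/c ≤ 0.1500, i.e. c ≥ e/0.1500.
c_min = 0.067/0.1500 = 0.4467.

0.447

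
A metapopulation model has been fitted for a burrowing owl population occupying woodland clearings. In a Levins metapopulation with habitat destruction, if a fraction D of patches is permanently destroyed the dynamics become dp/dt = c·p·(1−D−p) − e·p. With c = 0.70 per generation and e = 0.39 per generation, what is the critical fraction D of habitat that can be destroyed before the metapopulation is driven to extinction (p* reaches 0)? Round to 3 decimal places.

The nontrivial equilibrium is p* = (1−D) − e/c; extinction occurs when this hits zero.
So D_crit = 1 − e/c = 1 − 0.39/0.70 = 1 − 0.5571 = 0.4429.
Note this equals the original equilibrium occupancy — the Levins extinction-debt result.

0.443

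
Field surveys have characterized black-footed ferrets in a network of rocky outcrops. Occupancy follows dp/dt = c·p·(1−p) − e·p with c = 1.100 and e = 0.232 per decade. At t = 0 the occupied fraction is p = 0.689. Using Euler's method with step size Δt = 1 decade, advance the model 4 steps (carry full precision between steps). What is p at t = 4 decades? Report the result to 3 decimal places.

0.789

Update rule: p ← p + [c·p·(1−p) − e·p]·Δt with Δt = 1.
t = 1: p = 0.68900 + (+0.07586) = 0.76486
t = 2: p = 0.76486 + (+0.02039) = 0.78525
t = 3: p = 0.78525 + (+0.00332) = 0.78857
t = 4: p = 0.78857 + (+0.00045) = 0.78902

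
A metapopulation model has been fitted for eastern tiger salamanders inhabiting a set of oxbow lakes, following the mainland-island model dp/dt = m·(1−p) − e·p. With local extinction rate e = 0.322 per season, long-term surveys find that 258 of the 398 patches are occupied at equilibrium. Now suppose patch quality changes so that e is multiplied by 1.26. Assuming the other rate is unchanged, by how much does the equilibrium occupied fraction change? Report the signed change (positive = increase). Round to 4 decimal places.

Observed p* = 258/398 = 0.64824.
Balance m(1−p*) = e·p* gives m = e·p*/(1−p*) = 0.322×0.64824/0.35176 = 0.59340.
New p* = m/(m+e) = 0.59340/(0.59340+0.40572) = 0.59392.
Δp* = 0.59392 − 0.64824 = -0.05432.

-0.0543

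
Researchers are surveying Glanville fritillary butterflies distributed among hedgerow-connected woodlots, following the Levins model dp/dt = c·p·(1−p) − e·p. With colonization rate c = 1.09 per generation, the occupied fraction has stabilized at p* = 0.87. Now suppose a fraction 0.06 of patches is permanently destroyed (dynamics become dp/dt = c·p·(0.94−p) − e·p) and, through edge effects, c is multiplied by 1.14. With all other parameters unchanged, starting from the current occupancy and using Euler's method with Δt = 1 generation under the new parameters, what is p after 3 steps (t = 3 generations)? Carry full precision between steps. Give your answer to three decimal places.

0.826

Balance c(1−p*) = e gives e = 1.09×(1 − 0.87000) = 0.14170.
Starting from p₀ = 0.87000; update p ← p + (dp/dt)·Δt with the new parameters.
step 1: Δp = -0.04760, p = 0.82240
step 2: Δp = +0.00365, p = 0.82604
step 3: Δp = -0.00008, p = 0.82596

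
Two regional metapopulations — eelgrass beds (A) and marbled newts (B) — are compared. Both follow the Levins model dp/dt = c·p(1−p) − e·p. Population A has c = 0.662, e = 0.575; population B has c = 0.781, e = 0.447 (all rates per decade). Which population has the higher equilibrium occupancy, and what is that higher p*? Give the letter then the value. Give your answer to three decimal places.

A: p*_A = 1 − 0.575/0.662 = 0.1314.
B: p*_B = 1 − 0.447/0.781 = 0.4277.
B is higher at 0.4277.

B, 0.428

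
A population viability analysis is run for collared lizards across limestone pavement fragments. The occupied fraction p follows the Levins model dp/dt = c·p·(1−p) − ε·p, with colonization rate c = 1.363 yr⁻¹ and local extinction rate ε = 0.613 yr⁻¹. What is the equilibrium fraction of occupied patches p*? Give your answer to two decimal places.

Setting dp/dt = 0 and dividing through by p* gives c·(1−p*) = ε.
So p* = 1 − ε/c = 1 − 0.613/1.363 = 1 − 0.4497 = 0.5503.

0.55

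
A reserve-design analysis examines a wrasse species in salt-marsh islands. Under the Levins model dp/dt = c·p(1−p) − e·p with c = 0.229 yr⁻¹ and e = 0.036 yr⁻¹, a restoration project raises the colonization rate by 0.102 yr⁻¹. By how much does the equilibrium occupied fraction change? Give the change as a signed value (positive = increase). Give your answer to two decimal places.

0.05

Before: p* = 1 − 0.036/0.229 = 0.8428.
After the change, c = 0.331, e = 0.036, so p* = 1 − 0.036/0.331 = 0.8912.
Δp* = 0.8912 − 0.8428 = +0.0484.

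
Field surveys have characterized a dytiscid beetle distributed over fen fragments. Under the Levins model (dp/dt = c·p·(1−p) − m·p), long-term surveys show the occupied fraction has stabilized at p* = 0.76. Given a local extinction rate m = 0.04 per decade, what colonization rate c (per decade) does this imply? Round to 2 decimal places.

At equilibrium c(1−p*) = m, so c = m/(1−p*).
c = 0.04/(1 − 0.76) = 0.04/0.2400 = 0.1667.

0.17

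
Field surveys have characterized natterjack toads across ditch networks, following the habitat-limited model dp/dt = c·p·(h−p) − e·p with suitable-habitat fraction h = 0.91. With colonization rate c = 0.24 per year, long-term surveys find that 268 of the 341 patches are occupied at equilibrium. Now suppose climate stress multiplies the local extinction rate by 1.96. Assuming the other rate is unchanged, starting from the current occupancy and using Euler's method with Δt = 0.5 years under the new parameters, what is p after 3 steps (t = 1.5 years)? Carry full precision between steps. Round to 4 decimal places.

Observed p* = 268/341 = 0.78592.
Balance c(h−p*) = e gives e = 0.24×(0.91 − 0.78592) = 0.02978.
Starting from p₀ = 0.78592; update p ← p + (dp/dt)·Δt with the new parameters.
t = 0.5: p = 0.78592 + (-0.01123) = 0.77469
t = 1: p = 0.77469 + (-0.01003) = 0.76466
t = 1.5: p = 0.76466 + (-0.00898) = 0.75568

0.7557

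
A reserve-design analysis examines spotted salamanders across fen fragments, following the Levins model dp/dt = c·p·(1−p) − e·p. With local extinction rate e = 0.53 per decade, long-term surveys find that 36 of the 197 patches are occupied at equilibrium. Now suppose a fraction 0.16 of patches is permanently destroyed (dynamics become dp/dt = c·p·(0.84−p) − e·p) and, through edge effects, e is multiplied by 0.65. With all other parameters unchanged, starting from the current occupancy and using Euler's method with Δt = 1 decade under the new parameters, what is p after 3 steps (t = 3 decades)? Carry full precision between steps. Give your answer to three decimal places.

Observed p* = 36/197 = 0.18274.
Balance c(1−p*) = e gives c = e/(1 − 0.18274) = 0.53/0.81726 = 0.64851.
Starting from p₀ = 0.18274; update p ← p + (dp/dt)·Δt with the new parameters.
step 1: Δp = +0.01494, p = 0.19768
step 2: Δp = +0.01424, p = 0.21192
step 3: Δp = +0.01331, p = 0.22523

0.225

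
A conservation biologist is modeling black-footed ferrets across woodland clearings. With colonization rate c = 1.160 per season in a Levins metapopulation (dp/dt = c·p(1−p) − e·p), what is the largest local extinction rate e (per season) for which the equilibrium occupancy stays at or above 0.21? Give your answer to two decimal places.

1 − e/c ≥ 0.21 ⇒ e ≤ c(1 − 0.21) = 1.160 × 0.7900.
e_max = 0.9164.

0.92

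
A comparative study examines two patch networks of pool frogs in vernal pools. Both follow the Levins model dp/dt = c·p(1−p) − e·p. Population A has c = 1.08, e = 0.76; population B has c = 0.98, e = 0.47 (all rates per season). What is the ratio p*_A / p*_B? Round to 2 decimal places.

A: p*_A = 1 − 0.76/1.08 = 0.2963.
B: p*_B = 1 − 0.47/0.98 = 0.5204.
p*_A / p*_B = 0.2963/0.5204 = 0.5694.

0.57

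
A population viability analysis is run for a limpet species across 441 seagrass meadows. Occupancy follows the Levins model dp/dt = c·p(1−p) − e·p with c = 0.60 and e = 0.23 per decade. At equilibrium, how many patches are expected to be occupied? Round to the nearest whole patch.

p* = 1 − e/c = 1 − 0.23/0.60 = 0.6167.
Expected occupied patches = N × p* = 441 × 0.6167 = 271.95 ≈ 272.

272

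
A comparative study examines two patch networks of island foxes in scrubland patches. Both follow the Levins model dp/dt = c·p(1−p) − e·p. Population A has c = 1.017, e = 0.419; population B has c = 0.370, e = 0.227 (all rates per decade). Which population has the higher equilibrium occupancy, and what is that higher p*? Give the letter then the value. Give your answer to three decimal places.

A: p*_A = 1 − 0.419/1.017 = 0.5880.
B: p*_B = 1 − 0.227/0.370 = 0.3865.
A is higher at 0.5880.

A, 0.588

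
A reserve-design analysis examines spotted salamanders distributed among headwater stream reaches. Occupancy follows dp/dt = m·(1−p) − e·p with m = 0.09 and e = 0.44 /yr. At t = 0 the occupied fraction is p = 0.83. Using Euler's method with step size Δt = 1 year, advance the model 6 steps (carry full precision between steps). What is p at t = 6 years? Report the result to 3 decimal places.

Update rule: p ← p + [m·(1−p) − e·p]·Δt with Δt = 1.
step 1: Δp = -0.34990, p = 0.48010
step 2: Δp = -0.16445, p = 0.31565
step 3: Δp = -0.07729, p = 0.23835
step 4: Δp = -0.03633, p = 0.20203
step 5: Δp = -0.01707, p = 0.18495
step 6: Δp = -0.00802, p = 0.17693

0.177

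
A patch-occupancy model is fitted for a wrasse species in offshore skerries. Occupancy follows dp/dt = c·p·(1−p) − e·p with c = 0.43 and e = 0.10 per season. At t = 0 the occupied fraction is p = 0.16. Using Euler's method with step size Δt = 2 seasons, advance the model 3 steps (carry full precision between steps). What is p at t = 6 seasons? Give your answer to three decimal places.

Update rule: p ← p + [c·p·(1−p) − e·p]·Δt with Δt = 2.
step 1: Δp = +0.08358, p = 0.24358
step 2: Δp = +0.10974, p = 0.35332
step 3: Δp = +0.12583, p = 0.47916

0.479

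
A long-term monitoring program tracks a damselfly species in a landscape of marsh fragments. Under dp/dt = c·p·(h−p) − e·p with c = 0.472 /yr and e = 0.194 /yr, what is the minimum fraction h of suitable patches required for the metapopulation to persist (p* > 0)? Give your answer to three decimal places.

0.411

p* = h − e/c is positive only when h > e/c.
h_min = e/c = 0.194/0.472 = 0.4110.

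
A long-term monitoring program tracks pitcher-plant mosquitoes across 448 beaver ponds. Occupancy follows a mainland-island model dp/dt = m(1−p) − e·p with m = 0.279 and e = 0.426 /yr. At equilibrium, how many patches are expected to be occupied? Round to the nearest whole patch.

p* = m/(m+e) = 0.279/0.7050 = 0.3957.
Expected occupied patches = N × p* = 448 × 0.3957 = 177.29 ≈ 177.

177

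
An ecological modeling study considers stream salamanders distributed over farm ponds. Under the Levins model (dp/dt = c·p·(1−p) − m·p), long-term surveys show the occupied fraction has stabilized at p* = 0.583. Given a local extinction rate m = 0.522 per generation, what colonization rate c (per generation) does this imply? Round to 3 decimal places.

1.252

At equilibrium c(1−p*) = m, so c = m/(1−p*).
c = 0.522/(1 − 0.583) = 0.522/0.4170 = 1.2518.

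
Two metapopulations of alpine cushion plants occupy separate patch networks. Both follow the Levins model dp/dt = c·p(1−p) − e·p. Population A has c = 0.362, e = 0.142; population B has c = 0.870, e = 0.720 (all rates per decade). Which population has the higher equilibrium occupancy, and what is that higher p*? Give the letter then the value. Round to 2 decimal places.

A: p*_A = 1 − 0.142/0.362 = 0.6077.
B: p*_B = 1 − 0.720/0.870 = 0.1724.
A is higher at 0.6077.

A, 0.61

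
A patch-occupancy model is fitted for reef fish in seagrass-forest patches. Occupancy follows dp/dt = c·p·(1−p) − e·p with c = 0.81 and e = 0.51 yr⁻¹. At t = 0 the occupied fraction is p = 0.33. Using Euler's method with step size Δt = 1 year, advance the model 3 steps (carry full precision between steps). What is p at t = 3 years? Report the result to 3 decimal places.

0.355

Update rule: p ← p + [c·p·(1−p) − e·p]·Δt with Δt = 1.
p: 0.33000 → 0.34079  (Δp = +0.01079)
p: 0.34079 → 0.34896  (Δp = +0.00817)
p: 0.34896 → 0.35501  (Δp = +0.00605)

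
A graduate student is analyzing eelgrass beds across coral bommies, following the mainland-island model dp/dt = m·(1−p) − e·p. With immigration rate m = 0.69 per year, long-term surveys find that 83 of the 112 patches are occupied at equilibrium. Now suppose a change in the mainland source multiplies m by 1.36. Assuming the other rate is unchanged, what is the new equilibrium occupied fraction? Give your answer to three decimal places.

Observed p* = 83/112 = 0.74107.
Balance m(1−p*) = e·p* gives e = m(1−p*)/p* = 0.69×0.25893/0.74107 = 0.24109.
New p* = m/(m+e) = 0.93840/(0.93840+0.24109) = 0.79560.

0.796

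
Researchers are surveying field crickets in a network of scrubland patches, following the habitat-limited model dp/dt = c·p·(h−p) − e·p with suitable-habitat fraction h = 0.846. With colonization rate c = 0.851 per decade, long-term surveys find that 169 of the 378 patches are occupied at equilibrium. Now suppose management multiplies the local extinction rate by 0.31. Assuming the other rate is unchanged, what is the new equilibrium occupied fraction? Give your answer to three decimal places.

0.722

Observed p* = 169/378 = 0.44709.
Balance c(h−p*) = e gives e = 0.851×(0.846 − 0.44709) = 0.33947.
New p* = 0.846 − e/c = 0.846 − 0.10524/0.85100 = 0.72233.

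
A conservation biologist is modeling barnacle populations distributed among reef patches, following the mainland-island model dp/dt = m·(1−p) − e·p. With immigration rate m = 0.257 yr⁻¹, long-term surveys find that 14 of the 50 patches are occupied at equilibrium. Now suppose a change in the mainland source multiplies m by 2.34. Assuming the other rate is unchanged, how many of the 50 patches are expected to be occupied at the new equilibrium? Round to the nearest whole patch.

Observed p* = 14/50 = 0.28000.
Balance m(1−p*) = e·p* gives e = m(1−p*)/p* = 0.257×0.72000/0.28000 = 0.66086.
New p* = m/(m+e) = 0.60138/(0.60138+0.66086) = 0.47644.
Expected occupied = 50 × 0.47644 = 23.82 ≈ 24.

24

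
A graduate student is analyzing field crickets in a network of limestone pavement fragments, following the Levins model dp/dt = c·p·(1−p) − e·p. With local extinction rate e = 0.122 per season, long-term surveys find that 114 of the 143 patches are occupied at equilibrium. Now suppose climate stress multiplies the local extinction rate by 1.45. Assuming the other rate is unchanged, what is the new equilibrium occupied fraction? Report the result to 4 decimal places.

Observed p* = 114/143 = 0.79720.
Balance c(1−p*) = e gives c = e/(1 − 0.79720) = 0.122/0.20280 = 0.60158.
New p* = 1 − e/c = 1 − 0.17690/0.60158 = 0.70594.

0.7059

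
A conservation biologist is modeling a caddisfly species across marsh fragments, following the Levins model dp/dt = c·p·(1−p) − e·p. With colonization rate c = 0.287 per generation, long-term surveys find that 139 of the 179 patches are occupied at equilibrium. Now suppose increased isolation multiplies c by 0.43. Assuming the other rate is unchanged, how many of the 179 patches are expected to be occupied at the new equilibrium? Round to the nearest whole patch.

86

Observed p* = 139/179 = 0.77654.
Balance c(1−p*) = e gives e = 0.287×(1 − 0.77654) = 0.06413.
New p* = 1 − e/c = 1 − 0.06413/0.12341 = 0.48035.
Expected occupied = 179 × 0.48035 = 85.98 ≈ 86.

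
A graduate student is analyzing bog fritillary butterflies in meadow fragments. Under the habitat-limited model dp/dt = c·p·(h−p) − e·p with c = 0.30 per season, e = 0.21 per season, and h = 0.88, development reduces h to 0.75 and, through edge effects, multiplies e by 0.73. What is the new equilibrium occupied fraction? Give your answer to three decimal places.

0.239

Before: p* = h − e/c = 0.88 − 0.21/0.30 = 0.88 − 0.7000 = 0.1800.
After: c = 0.3, e = 0.1533, h = 0.75; p* = 0.75 − 0.1533/0.3 = 0.2390.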